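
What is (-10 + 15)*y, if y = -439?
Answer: -2195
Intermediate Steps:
(-10 + 15)*y = (-10 + 15)*(-439) = 5*(-439) = -2195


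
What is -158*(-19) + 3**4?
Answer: 3083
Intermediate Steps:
-158*(-19) + 3**4 = 3002 + 81 = 3083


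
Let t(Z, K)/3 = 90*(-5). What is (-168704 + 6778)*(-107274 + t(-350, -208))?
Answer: 17589049824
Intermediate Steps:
t(Z, K) = -1350 (t(Z, K) = 3*(90*(-5)) = 3*(-450) = -1350)
(-168704 + 6778)*(-107274 + t(-350, -208)) = (-168704 + 6778)*(-107274 - 1350) = -161926*(-108624) = 17589049824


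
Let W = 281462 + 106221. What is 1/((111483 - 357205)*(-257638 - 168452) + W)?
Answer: 1/104700074663 ≈ 9.5511e-12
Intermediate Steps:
W = 387683
1/((111483 - 357205)*(-257638 - 168452) + W) = 1/((111483 - 357205)*(-257638 - 168452) + 387683) = 1/(-245722*(-426090) + 387683) = 1/(104699686980 + 387683) = 1/104700074663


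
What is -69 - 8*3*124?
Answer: -3045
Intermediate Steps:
-69 - 8*3*124 = -69 - 24*124 = -69 - 2976 = -3045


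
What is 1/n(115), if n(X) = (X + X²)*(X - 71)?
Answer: 1/586960 ≈ 1.7037e-6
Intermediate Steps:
n(X) = (-71 + X)*(X + X²) (n(X) = (X + X²)*(-71 + X) = (-71 + X)*(X + X²))
1/n(115) = 1/(115*(-71 + 115² - 70*115)) = 1/(115*(-71 + 13225 - 8050)) = 1/(115*5104) = 1/586960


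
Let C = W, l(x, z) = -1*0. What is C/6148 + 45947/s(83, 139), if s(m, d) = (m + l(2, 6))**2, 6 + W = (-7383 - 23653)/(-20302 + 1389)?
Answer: 2671008536745/400516553618 ≈ 6.6689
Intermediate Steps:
l(x, z) = 0
W = -82442/18913 (W = -6 + (-7383 - 23653)/(-20302 + 1389) = -6 - 31036/(-18913) = -6 - 31036*(-1/18913) = -6 + 31036/18913 = -82442/18913 ≈ -4.3590)
s(m, d) = m**2 (s(m, d) = (m + 0)**2 = m**2)
C = -82442/18913 ≈ -4.3590
C/6148 + 45947/s(83, 139) = -82442/18913/6148 + 45947/(83**2) = -82442/18913*1/6148 + 45947/6889 = -41221/58138562 + 45947*(1/6889) = -41221/58138562 + 45947/6889 = 2671008536745/400516553618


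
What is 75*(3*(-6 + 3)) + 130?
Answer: -545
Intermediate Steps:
75*(3*(-6 + 3)) + 130 = 75*(3*(-3)) + 130 = 75*(-9) + 130 = -675 + 130 = -545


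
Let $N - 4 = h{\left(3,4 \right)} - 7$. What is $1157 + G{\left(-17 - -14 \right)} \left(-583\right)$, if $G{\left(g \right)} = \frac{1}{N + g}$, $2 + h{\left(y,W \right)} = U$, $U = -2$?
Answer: $\frac{12153}{10} \approx 1215.3$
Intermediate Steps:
$h{\left(y,W \right)} = -4$ ($h{\left(y,W \right)} = -2 - 2 = -4$)
$N = -7$ ($N = 4 - 11 = -7$)
$G{\left(g \right)} = \frac{1}{-7 + g}$
$1157 + G{\left(-17 - -14 \right)} \left(-583\right) = 1157 + \frac{1}{-7 - 3} \left(-583\right) = 1157 + \frac{1}{-10} \left(-583\right) = 1157 - - \frac{583}{10} = 1157 + \frac{583}{10} = \frac{12153}{10}$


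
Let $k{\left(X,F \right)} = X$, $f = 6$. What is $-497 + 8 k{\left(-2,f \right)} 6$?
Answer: $-593$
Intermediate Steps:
$-497 + 8 k{\left(-2,f \right)} 6 = -497 + 8 \left(-2\right) 6 = -497 - 96 = -593$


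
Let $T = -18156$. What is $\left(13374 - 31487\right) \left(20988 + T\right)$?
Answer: $-51296016$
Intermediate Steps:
$\left(13374 - 31487\right) \left(20988 + T\right) = \left(13374 - 31487\right) \left(20988 - 18156\right) = \left(-18113\right) 2832 = -51296016$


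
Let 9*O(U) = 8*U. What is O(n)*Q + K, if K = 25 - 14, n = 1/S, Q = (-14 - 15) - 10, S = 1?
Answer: -71/3 ≈ -23.667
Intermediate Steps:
Q = -39 (Q = -29 - 10 = -39)
n = 1 (n = 1/1 = 1)
K = 11
O(U) = 8*U/9 (O(U) = (8*U)/9 = 8*U/9)
O(n)*Q + K = ((8/9)*1)*(-39) + 11 = (8/9)*(-39) + 11 = -104/3 + 11 = -71/3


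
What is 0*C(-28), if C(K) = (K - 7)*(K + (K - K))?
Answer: 0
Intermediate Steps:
C(K) = K*(-7 + K) (C(K) = (-7 + K)*(K + 0) = (-7 + K)*K = K*(-7 + K))
0*C(-28) = 0*(-28*(-7 - 28)) = 0*(-28*(-35)) = 0*980 = 0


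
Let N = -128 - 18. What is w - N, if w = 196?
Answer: 342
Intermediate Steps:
N = -146
w - N = 196 - 1*(-146) = 196 + 146 = 342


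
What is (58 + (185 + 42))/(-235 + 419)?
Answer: 285/184 ≈ 1.5489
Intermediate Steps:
(58 + (185 + 42))/(-235 + 419) = (58 + 227)/184 = 285*(1/184) = 285/184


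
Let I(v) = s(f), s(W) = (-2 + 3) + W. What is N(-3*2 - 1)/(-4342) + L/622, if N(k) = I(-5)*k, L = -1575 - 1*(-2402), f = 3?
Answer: 1804125/1350362 ≈ 1.3360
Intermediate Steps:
s(W) = 1 + W
I(v) = 4 (I(v) = 1 + 3 = 4)
L = 827 (L = -1575 + 2402 = 827)
N(k) = 4*k
N(-3*2 - 1)/(-4342) + L/622 = (4*(-3*2 - 1))/(-4342) + 827/622 = (4*(-6 - 1))*(-1/4342) + 827*(1/622) = (4*(-7))*(-1/4342) + 827/622 = -28*(-1/4342) + 827/622 = 14/2171 + 827/622 = 1804125/1350362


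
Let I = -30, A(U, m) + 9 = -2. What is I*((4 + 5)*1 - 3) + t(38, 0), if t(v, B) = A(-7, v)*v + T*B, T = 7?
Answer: -598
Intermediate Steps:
A(U, m) = -11 (A(U, m) = -9 - 2 = -11)
t(v, B) = -11*v + 7*B
I*((4 + 5)*1 - 3) + t(38, 0) = -30*((4 + 5)*1 - 3) + (-11*38 + 7*0) = -30*(9*1 - 3) + (-418 + 0) = -30*(9 - 3) - 418 = -30*6 - 418 = -180 - 418 = -598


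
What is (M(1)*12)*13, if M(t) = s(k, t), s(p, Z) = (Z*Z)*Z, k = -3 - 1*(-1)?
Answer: 156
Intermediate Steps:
k = -2 (k = -3 + 1 = -2)
s(p, Z) = Z**3 (s(p, Z) = Z**2*Z = Z**3)
M(t) = t**3
(M(1)*12)*13 = (1**3*12)*13 = (1*12)*13 = 12*13 = 156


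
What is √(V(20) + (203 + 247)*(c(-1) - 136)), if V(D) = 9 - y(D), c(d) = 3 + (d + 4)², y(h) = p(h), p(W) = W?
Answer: 7*I*√1139 ≈ 236.24*I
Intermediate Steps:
y(h) = h
c(d) = 3 + (4 + d)²
V(D) = 9 - D
√(V(20) + (203 + 247)*(c(-1) - 136)) = √((9 - 1*20) + (203 + 247)*((3 + (4 - 1)²) - 136)) = √((9 - 20) + 450*((3 + 3²) - 136)) = √(-11 + 450*((3 + 9) - 136)) = √(-11 + 450*(12 - 136)) = √(-11 + 450*(-124)) = √(-11 - 55800) = √(-55811) = 7*I*√1139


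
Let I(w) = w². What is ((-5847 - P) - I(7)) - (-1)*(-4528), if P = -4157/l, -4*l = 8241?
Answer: -85920812/8241 ≈ -10426.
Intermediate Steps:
l = -8241/4 (l = -¼*8241 = -8241/4 ≈ -2060.3)
P = 16628/8241 (P = -4157/(-8241/4) = -4157*(-4/8241) = 16628/8241 ≈ 2.0177)
((-5847 - P) - I(7)) - (-1)*(-4528) = ((-5847 - 1*16628/8241) - 1*7²) - (-1)*(-4528) = ((-5847 - 16628/8241) - 1*49) - 1*4528 = (-48201755/8241 - 49) - 4528 = -48605564/8241 - 4528 = -85920812/8241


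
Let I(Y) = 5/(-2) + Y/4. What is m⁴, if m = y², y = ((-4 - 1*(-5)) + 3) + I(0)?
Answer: 6561/256 ≈ 25.629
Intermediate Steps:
I(Y) = -5/2 + Y/4 (I(Y) = 5*(-½) + Y*(¼) = -5/2 + Y/4)
y = 3/2 (y = ((-4 - 1*(-5)) + 3) + (-5/2 + (¼)*0) = ((-4 + 5) + 3) + (-5/2 + 0) = (1 + 3) - 5/2 = 4 - 5/2 = 3/2 ≈ 1.5000)
m = 9/4 (m = (3/2)² = 9/4 ≈ 2.2500)
m⁴ = (9/4)⁴ = 6561/256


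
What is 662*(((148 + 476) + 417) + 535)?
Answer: 1043312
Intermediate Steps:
662*(((148 + 476) + 417) + 535) = 662*((624 + 417) + 535) = 662*(1041 + 535) = 662*1576 = 1043312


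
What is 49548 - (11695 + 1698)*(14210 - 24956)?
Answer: 143970726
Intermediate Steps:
49548 - (11695 + 1698)*(14210 - 24956) = 49548 - 13393*(-10746) = 49548 - 1*(-143921178) = 49548 + 143921178 = 143970726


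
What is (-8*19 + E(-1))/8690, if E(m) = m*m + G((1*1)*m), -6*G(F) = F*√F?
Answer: -151/8690 + I/52140 ≈ -0.017376 + 1.9179e-5*I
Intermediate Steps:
G(F) = -F^(3/2)/6 (G(F) = -F*√F/6 = -F^(3/2)/6)
E(m) = m² - m^(3/2)/6 (E(m) = m*m - m^(3/2)/6 = m² - m^(3/2)/6)
(-8*19 + E(-1))/8690 = (-8*19 + ((-1)² - (-1)*I/6))/8690 = (-152 + (1 - (-1)*I/6))*(1/8690) = (-152 + (1 + I/6))*(1/8690) = (-151 + I/6)*(1/8690) = -151/8690 + I/52140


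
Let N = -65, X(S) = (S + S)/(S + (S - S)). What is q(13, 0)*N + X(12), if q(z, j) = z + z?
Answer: -1688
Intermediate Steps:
X(S) = 2 (X(S) = (2*S)/(S + 0) = (2*S)/S = 2)
q(z, j) = 2*z
q(13, 0)*N + X(12) = (2*13)*(-65) + 2 = 26*(-65) + 2 = -1690 + 2 = -1688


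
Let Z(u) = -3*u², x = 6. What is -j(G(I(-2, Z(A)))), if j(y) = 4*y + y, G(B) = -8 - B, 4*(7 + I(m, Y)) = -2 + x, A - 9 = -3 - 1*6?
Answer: 10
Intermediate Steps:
A = 0 (A = 9 + (-3 - 1*6) = 9 + (-3 - 6) = 9 - 9 = 0)
I(m, Y) = -6 (I(m, Y) = -7 + (-2 + 6)/4 = -7 + (¼)*4 = -7 + 1 = -6)
j(y) = 5*y
-j(G(I(-2, Z(A)))) = -5*(-8 - 1*(-6)) = -5*(-8 + 6) = -5*(-2) = -1*(-10) = 10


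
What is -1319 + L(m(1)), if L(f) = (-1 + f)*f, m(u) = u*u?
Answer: -1319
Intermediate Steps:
m(u) = u²
L(f) = f*(-1 + f)
-1319 + L(m(1)) = -1319 + 1²*(-1 + 1²) = -1319 + 1*(-1 + 1) = -1319 + 1*0 = -1319 + 0 = -1319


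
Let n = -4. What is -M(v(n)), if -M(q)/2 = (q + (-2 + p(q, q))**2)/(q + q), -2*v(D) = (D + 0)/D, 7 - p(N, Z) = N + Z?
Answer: -71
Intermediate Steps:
p(N, Z) = 7 - N - Z (p(N, Z) = 7 - (N + Z) = 7 + (-N - Z) = 7 - N - Z)
v(D) = -1/2 (v(D) = -(D + 0)/(2*D) = -D/(2*D) = -1/2*1 = -1/2)
M(q) = -(q + (5 - 2*q)**2)/q (M(q) = -2*(q + (-2 + (7 - q - q))**2)/(q + q) = -2*(q + (-2 + (7 - 2*q))**2)/(2*q) = -2*(q + (5 - 2*q)**2)*1/(2*q) = -(q + (5 - 2*q)**2)/q)
-M(v(n)) = -(-1*(-1/2) - (-5 + 2*(-1/2))**2)/(-1/2) = -(-2)*(1/2 - (-5 - 1)**2) = -(-2)*(1/2 - 1*(-6)**2) = -(-2)*(1/2 - 1*36) = -(-2)*(1/2 - 36) = -(-2)*(-71)/2 = -1*71 = -71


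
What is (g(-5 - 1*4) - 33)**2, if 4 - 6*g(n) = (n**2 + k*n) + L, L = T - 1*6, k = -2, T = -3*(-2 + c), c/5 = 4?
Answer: 54289/36 ≈ 1508.0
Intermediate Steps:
c = 20 (c = 5*4 = 20)
T = -54 (T = -3*(-2 + 20) = -3*18 = -54)
L = -60 (L = -54 - 1*6 = -54 - 6 = -60)
g(n) = 32/3 - n**2/6 + n/3 (g(n) = 2/3 - ((n**2 - 2*n) - 60)/6 = 2/3 - (-60 + n**2 - 2*n)/6 = 2/3 + (10 - n**2/6 + n/3) = 32/3 - n**2/6 + n/3)
(g(-5 - 1*4) - 33)**2 = ((32/3 - (-5 - 1*4)**2/6 + (-5 - 1*4)/3) - 33)**2 = ((32/3 - (-5 - 4)**2/6 + (-5 - 4)/3) - 33)**2 = ((32/3 - 1/6*(-9)**2 + (1/3)*(-9)) - 33)**2 = ((32/3 - 1/6*81 - 3) - 33)**2 = ((32/3 - 27/2 - 3) - 33)**2 = (-35/6 - 33)**2 = (-233/6)**2 = 54289/36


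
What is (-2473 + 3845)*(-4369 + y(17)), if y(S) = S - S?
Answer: -5994268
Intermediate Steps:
y(S) = 0
(-2473 + 3845)*(-4369 + y(17)) = (-2473 + 3845)*(-4369 + 0) = 1372*(-4369) = -5994268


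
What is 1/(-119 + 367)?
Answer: 1/248 ≈ 0.0040323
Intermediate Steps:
1/(-119 + 367) = 1/248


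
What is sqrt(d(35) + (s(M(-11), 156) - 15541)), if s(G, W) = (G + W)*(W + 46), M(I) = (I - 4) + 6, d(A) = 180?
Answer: sqrt(14333) ≈ 119.72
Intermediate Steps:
M(I) = 2 + I (M(I) = (-4 + I) + 6 = 2 + I)
s(G, W) = (46 + W)*(G + W) (s(G, W) = (G + W)*(46 + W) = (46 + W)*(G + W))
sqrt(d(35) + (s(M(-11), 156) - 15541)) = sqrt(180 + ((156**2 + 46*(2 - 11) + 46*156 + (2 - 11)*156) - 15541)) = sqrt(180 + ((24336 + 46*(-9) + 7176 - 9*156) - 15541)) = sqrt(180 + ((24336 - 414 + 7176 - 1404) - 15541)) = sqrt(180 + (29694 - 15541)) = sqrt(180 + 14153) = sqrt(14333)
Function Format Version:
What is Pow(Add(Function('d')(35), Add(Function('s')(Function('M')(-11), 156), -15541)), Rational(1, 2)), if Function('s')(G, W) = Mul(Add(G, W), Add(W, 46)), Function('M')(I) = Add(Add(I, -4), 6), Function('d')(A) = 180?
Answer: Pow(14333, Rational(1, 2)) ≈ 119.72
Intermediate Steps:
Function('M')(I) = Add(2, I) (Function('M')(I) = Add(Add(-4, I), 6) = Add(2, I))
Function('s')(G, W) = Mul(Add(46, W), Add(G, W)) (Function('s')(G, W) = Mul(Add(G, W), Add(46, W)) = Mul(Add(46, W), Add(G, W)))
Pow(Add(Function('d')(35), Add(Function('s')(Function('M')(-11), 156), -15541)), Rational(1, 2)) = Pow(Add(180, Add(Add(Pow(156, 2), Mul(46, Add(2, -11)), Mul(46, 156), Mul(Add(2, -11), 156)), -15541)), Rational(1, 2)) = Pow(Add(180, Add(Add(24336, Mul(46, -9), 7176, Mul(-9, 156)), -15541)), Rational(1, 2)) = Pow(Add(180, Add(Add(24336, -414, 7176, -1404), -15541)), Rational(1, 2)) = Pow(Add(180, Add(29694, -15541)), Rational(1, 2)) = Pow(Add(180, 14153), Rational(1, 2)) = Pow(14333, Rational(1, 2))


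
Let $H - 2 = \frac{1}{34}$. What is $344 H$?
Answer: $\frac{11868}{17} \approx 698.12$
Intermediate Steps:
$H = \frac{69}{34}$ ($H = 2 + \frac{1}{34} = \frac{69}{34} \approx 2.0294$)
$344 H = 344 \cdot \frac{69}{34} = \frac{11868}{17}$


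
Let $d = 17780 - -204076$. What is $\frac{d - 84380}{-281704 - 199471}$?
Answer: $- \frac{137476}{481175} \approx -0.28571$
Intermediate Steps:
$d = 221856$ ($d = 17780 + 204076 = 221856$)
$\frac{d - 84380}{-281704 - 199471} = \frac{221856 - 84380}{-281704 - 199471} = \frac{137476}{-481175} = 137476 \left(- \frac{1}{481175}\right) = - \frac{137476}{481175}$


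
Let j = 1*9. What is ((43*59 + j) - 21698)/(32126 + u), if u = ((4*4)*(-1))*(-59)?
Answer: -9576/16535 ≈ -0.57913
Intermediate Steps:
j = 9
u = 944 (u = (16*(-1))*(-59) = -16*(-59) = 944)
((43*59 + j) - 21698)/(32126 + u) = ((43*59 + 9) - 21698)/(32126 + 944) = ((2537 + 9) - 21698)/33070 = (2546 - 21698)*(1/33070) = -19152*1/33070 = -9576/16535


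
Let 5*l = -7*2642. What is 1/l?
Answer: -5/18494 ≈ -0.00027036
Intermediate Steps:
l = -18494/5 (l = (-7*2642)/5 = (⅕)*(-18494) = -18494/5 ≈ -3698.8)
1/l = 1/(-18494/5) = -5/18494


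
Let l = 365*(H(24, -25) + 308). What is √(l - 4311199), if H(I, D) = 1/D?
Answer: 4*I*√6560615/5 ≈ 2049.1*I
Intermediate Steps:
H(I, D) = 1/D
l = 562027/5 (l = 365*(1/(-25) + 308) = 365*(-1/25 + 308) = 365*(7699/25) = 562027/5 ≈ 1.1241e+5)
√(l - 4311199) = √(562027/5 - 4311199) = √(-20993968/5) = 4*I*√6560615/5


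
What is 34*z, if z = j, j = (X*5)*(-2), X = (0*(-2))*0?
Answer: 0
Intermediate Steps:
X = 0 (X = 0*0 = 0)
j = 0 (j = (0*5)*(-2) = 0*(-2) = 0)
z = 0
34*z = 34*0 = 0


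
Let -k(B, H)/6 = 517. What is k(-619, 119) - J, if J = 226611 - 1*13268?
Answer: -216445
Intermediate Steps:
k(B, H) = -3102 (k(B, H) = -6*517 = -3102)
J = 213343 (J = 226611 - 13268 = 213343)
k(-619, 119) - J = -3102 - 1*213343 = -3102 - 213343 = -216445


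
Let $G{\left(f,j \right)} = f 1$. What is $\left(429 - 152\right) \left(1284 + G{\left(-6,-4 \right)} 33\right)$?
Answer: $300822$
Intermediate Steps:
$G{\left(f,j \right)} = f$
$\left(429 - 152\right) \left(1284 + G{\left(-6,-4 \right)} 33\right) = \left(429 - 152\right) \left(1284 - 198\right) = 277 \left(1284 - 198\right) = 277 \cdot 1086 = 300822$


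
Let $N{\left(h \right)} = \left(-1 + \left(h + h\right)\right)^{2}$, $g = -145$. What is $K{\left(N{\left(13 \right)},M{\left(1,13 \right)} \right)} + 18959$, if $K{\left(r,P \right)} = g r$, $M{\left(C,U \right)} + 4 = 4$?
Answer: $-71666$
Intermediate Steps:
$M{\left(C,U \right)} = 0$ ($M{\left(C,U \right)} = -4 + 4 = 0$)
$N{\left(h \right)} = \left(-1 + 2 h\right)^{2}$
$K{\left(r,P \right)} = - 145 r$
$K{\left(N{\left(13 \right)},M{\left(1,13 \right)} \right)} + 18959 = - 145 \left(-1 + 2 \cdot 13\right)^{2} + 18959 = - 145 \left(-1 + 26\right)^{2} + 18959 = - 145 \cdot 25^{2} + 18959 = \left(-145\right) 625 + 18959 = -90625 + 18959 = -71666$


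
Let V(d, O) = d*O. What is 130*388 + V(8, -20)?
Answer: 50280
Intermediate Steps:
V(d, O) = O*d
130*388 + V(8, -20) = 130*388 - 20*8 = 50440 - 160 = 50280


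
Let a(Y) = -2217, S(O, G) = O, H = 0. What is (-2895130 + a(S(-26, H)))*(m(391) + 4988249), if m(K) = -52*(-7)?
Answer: -14453742909711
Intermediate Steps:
m(K) = 364
(-2895130 + a(S(-26, H)))*(m(391) + 4988249) = (-2895130 - 2217)*(364 + 4988249) = -2897347*4988613 = -14453742909711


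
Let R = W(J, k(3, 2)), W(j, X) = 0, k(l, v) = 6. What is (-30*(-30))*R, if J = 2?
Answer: 0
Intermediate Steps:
R = 0
(-30*(-30))*R = -30*(-30)*0 = 900*0 = 0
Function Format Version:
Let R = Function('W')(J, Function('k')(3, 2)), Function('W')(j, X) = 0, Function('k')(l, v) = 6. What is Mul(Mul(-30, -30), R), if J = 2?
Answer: 0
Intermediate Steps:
R = 0
Mul(Mul(-30, -30), R) = Mul(Mul(-30, -30), 0) = Mul(900, 0) = 0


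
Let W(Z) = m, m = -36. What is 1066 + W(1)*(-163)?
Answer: 6934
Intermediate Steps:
W(Z) = -36
1066 + W(1)*(-163) = 1066 - 36*(-163) = 1066 + 5868 = 6934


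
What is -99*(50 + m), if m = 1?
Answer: -5049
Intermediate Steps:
-99*(50 + m) = -99*(50 + 1) = -99*51 = -5049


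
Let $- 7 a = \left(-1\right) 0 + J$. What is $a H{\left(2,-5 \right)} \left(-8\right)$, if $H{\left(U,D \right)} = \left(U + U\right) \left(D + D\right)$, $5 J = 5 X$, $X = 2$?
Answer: $- \frac{640}{7} \approx -91.429$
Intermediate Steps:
$J = 2$ ($J = \frac{5 \cdot 2}{5} = \frac{1}{5} \cdot 10 = 2$)
$a = - \frac{2}{7}$ ($a = - \frac{\left(-1\right) 0 + 2}{7} = - \frac{0 + 2}{7} = \left(- \frac{1}{7}\right) 2 = - \frac{2}{7} \approx -0.28571$)
$H{\left(U,D \right)} = 4 D U$ ($H{\left(U,D \right)} = 2 U 2 D = 4 D U$)
$a H{\left(2,-5 \right)} \left(-8\right) = - \frac{2 \cdot 4 \left(-5\right) 2}{7} \left(-8\right) = \left(- \frac{2}{7}\right) \left(-40\right) \left(-8\right) = \frac{80}{7} \left(-8\right) = - \frac{640}{7}$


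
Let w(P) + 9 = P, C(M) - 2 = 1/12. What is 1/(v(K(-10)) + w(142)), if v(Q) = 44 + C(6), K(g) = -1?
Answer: 12/2149 ≈ 0.0055840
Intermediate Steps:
C(M) = 25/12 (C(M) = 2 + 1/12 = 25/12)
v(Q) = 553/12 (v(Q) = 44 + 25/12 = 553/12)
w(P) = -9 + P
1/(v(K(-10)) + w(142)) = 1/(553/12 + (-9 + 142)) = 1/(553/12 + 133) = 1/(2149/12) = 12/2149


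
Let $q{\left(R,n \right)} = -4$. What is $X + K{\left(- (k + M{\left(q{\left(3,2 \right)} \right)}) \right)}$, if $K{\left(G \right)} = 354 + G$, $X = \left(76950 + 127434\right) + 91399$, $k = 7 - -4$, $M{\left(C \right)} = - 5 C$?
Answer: $296106$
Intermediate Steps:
$k = 11$ ($k = 7 + 4 = 11$)
$X = 295783$ ($X = 204384 + 91399 = 295783$)
$X + K{\left(- (k + M{\left(q{\left(3,2 \right)} \right)}) \right)} = 295783 + \left(354 - \left(11 - -20\right)\right) = 295783 + \left(354 - \left(11 + 20\right)\right) = 295783 + \left(354 - 31\right) = 295783 + 323 = 296106$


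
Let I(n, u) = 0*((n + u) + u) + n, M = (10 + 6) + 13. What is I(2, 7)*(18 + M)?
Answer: 94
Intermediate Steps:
M = 29 (M = 16 + 13 = 29)
I(n, u) = n (I(n, u) = 0*(n + 2*u) + n = 0 + n = n)
I(2, 7)*(18 + M) = 2*(18 + 29) = 2*47 = 94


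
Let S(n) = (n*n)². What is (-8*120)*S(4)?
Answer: -245760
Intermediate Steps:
S(n) = n⁴ (S(n) = (n²)² = n⁴)
(-8*120)*S(4) = -8*120*4⁴ = -960*256 = -245760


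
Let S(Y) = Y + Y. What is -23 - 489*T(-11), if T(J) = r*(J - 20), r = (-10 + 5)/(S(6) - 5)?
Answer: -75956/7 ≈ -10851.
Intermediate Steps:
S(Y) = 2*Y
r = -5/7 (r = (-10 + 5)/(2*6 - 5) = -5/(12 - 5) = -5/7 ≈ -0.71429)
T(J) = 100/7 - 5*J/7 (T(J) = -5*(J - 20)/7 = -5*(-20 + J)/7 = 100/7 - 5*J/7)
-23 - 489*T(-11) = -23 - 489*(100/7 - 5/7*(-11)) = -23 - 489*(100/7 + 55/7) = -23 - 489*155/7 = -23 - 75795/7 = -75956/7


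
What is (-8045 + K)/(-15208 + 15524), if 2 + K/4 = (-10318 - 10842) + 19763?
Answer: -13641/316 ≈ -43.168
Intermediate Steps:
K = -5596 (K = -8 + 4*((-10318 - 10842) + 19763) = -8 + 4*(-21160 + 19763) = -8 + 4*(-1397) = -8 - 5588 = -5596)
(-8045 + K)/(-15208 + 15524) = (-8045 - 5596)/(-15208 + 15524) = -13641/316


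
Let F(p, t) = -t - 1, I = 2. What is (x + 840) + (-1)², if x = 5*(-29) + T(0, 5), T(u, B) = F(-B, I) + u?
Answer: 693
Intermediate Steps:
F(p, t) = -1 - t
T(u, B) = -3 + u (T(u, B) = (-1 - 1*2) + u = (-1 - 2) + u = -3 + u)
x = -148 (x = 5*(-29) + (-3 + 0) = -145 - 3 = -148)
(x + 840) + (-1)² = (-148 + 840) + (-1)² = 692 + 1 = 693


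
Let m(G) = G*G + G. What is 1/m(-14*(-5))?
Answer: 1/4970 ≈ 0.00020121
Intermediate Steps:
m(G) = G + G**2 (m(G) = G**2 + G = G + G**2)
1/m(-14*(-5)) = 1/((-14*(-5))*(1 - 14*(-5))) = 1/(70*(1 + 70)) = 1/(70*71) = 1/4970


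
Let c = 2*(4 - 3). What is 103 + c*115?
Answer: 333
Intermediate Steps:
c = 2 (c = 2*1 = 2)
103 + c*115 = 103 + 2*115 = 103 + 230 = 333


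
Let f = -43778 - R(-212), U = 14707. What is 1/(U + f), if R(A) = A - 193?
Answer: -1/28666 ≈ -3.4885e-5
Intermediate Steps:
R(A) = -193 + A
f = -43373 (f = -43778 - (-193 - 212) = -43778 - 1*(-405) = -43778 + 405 = -43373)
1/(U + f) = 1/(14707 - 43373) = 1/(-28666) = -1/28666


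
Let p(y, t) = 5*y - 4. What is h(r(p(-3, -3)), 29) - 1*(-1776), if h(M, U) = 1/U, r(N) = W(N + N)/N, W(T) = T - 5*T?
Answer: 51505/29 ≈ 1776.0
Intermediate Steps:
W(T) = -4*T
p(y, t) = -4 + 5*y
r(N) = -8 (r(N) = (-4*(N + N))/N = (-8*N)/N = -8)
h(r(p(-3, -3)), 29) - 1*(-1776) = 1/29 - 1*(-1776) = 1/29 + 1776 = 51505/29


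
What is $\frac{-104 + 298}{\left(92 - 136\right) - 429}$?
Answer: $- \frac{194}{473} \approx -0.41015$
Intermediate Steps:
$\frac{-104 + 298}{\left(92 - 136\right) - 429} = \frac{194}{-44 - 429} = \frac{194}{-473} = 194 \left(- \frac{1}{473}\right) = - \frac{194}{473}$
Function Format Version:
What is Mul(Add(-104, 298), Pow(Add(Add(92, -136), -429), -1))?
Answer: Rational(-194, 473) ≈ -0.41015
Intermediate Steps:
Mul(Add(-104, 298), Pow(Add(Add(92, -136), -429), -1)) = Mul(194, Pow(Add(-44, -429), -1)) = Mul(194, Pow(-473, -1)) = Mul(194, Rational(-1, 473)) = Rational(-194, 473)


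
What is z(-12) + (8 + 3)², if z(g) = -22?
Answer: 99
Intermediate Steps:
z(-12) + (8 + 3)² = -22 + (8 + 3)² = -22 + 11² = -22 + 121 = 99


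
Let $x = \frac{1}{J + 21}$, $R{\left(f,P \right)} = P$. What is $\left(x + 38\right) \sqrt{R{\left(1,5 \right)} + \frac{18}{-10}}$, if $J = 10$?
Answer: $\frac{4716 \sqrt{5}}{155} \approx 68.034$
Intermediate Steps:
$x = \frac{1}{31}$ ($x = \frac{1}{10 + 21} = \frac{1}{31} \approx 0.032258$)
$\left(x + 38\right) \sqrt{R{\left(1,5 \right)} + \frac{18}{-10}} = \left(\frac{1}{31} + 38\right) \sqrt{5 + \frac{18}{-10}} = \frac{1179 \sqrt{5 + 18 \left(- \frac{1}{10}\right)}}{31} = \frac{1179 \sqrt{5 - \frac{9}{5}}}{31} = \frac{1179 \sqrt{\frac{16}{5}}}{31} = \frac{1179 \frac{4 \sqrt{5}}{5}}{31} = \frac{4716 \sqrt{5}}{155}$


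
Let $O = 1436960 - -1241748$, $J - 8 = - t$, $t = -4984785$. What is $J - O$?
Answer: $2306085$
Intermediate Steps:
$J = 4984793$ ($J = 8 - -4984785 = 8 + 4984785 = 4984793$)
$O = 2678708$ ($O = 1436960 + 1241748 = 2678708$)
$J - O = 4984793 - 2678708 = 2306085$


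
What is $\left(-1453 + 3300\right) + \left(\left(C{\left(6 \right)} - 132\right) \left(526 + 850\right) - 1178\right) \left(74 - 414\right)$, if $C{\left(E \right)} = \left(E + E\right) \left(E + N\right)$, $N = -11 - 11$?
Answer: $151982527$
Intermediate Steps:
$N = -22$ ($N = -11 - 11 = -22$)
$C{\left(E \right)} = 2 E \left(-22 + E\right)$ ($C{\left(E \right)} = \left(E + E\right) \left(E - 22\right) = 2 E \left(-22 + E\right)$)
$\left(-1453 + 3300\right) + \left(\left(C{\left(6 \right)} - 132\right) \left(526 + 850\right) - 1178\right) \left(74 - 414\right) = \left(-1453 + 3300\right) + \left(\left(2 \cdot 6 \left(-22 + 6\right) - 132\right) \left(526 + 850\right) - 1178\right) \left(74 - 414\right) = 1847 + \left(\left(2 \cdot 6 \left(-16\right) - 132\right) 1376 - 1178\right) \left(-340\right) = 1847 + \left(\left(-192 - 132\right) 1376 - 1178\right) \left(-340\right) = 1847 + \left(\left(-324\right) 1376 - 1178\right) \left(-340\right) = 1847 + \left(-445824 - 1178\right) \left(-340\right) = 1847 - -151980680 = 1847 + 151980680 = 151982527$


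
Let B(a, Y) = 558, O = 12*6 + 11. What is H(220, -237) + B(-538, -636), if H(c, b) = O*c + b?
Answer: 18581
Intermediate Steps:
O = 83 (O = 72 + 11 = 83)
H(c, b) = b + 83*c (H(c, b) = 83*c + b = b + 83*c)
H(220, -237) + B(-538, -636) = (-237 + 83*220) + 558 = (-237 + 18260) + 558 = 18023 + 558 = 18581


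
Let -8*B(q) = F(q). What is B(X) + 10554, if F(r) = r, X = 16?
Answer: 10552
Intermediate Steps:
B(q) = -q/8
B(X) + 10554 = -⅛*16 + 10554 = -2 + 10554 = 10552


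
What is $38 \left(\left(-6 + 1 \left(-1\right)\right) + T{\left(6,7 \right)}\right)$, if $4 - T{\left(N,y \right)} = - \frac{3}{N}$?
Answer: $-95$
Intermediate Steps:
$T{\left(N,y \right)} = 4 + \frac{3}{N}$ ($T{\left(N,y \right)} = 4 - - \frac{3}{N} = 4 + \frac{3}{N}$)
$38 \left(\left(-6 + 1 \left(-1\right)\right) + T{\left(6,7 \right)}\right) = 38 \left(\left(-6 + 1 \left(-1\right)\right) + \left(4 + \frac{3}{6}\right)\right) = 38 \left(\left(-6 - 1\right) + \left(4 + 3 \cdot \frac{1}{6}\right)\right) = 38 \left(-7 + \left(4 + \frac{1}{2}\right)\right) = 38 \left(-7 + \frac{9}{2}\right) = 38 \left(- \frac{5}{2}\right) = -95$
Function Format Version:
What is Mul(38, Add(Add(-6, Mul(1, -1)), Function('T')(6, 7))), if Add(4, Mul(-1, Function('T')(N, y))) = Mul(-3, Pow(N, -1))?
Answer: -95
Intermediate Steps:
Function('T')(N, y) = Add(4, Mul(3, Pow(N, -1))) (Function('T')(N, y) = Add(4, Mul(-1, Mul(-3, Pow(N, -1)))) = Add(4, Mul(3, Pow(N, -1))))
Mul(38, Add(Add(-6, Mul(1, -1)), Function('T')(6, 7))) = Mul(38, Add(Add(-6, Mul(1, -1)), Add(4, Mul(3, Pow(6, -1))))) = Mul(38, Add(Add(-6, -1), Add(4, Mul(3, Rational(1, 6))))) = Mul(38, Add(-7, Add(4, Rational(1, 2)))) = Mul(38, Add(-7, Rational(9, 2))) = Mul(38, Rational(-5, 2)) = -95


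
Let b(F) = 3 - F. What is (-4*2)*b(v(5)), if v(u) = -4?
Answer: -56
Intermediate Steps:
(-4*2)*b(v(5)) = (-4*2)*(3 - 1*(-4)) = -8*(3 + 4) = -8*7 = -56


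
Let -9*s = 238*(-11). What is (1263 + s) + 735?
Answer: 20600/9 ≈ 2288.9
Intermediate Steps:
s = 2618/9 (s = -238*(-11)/9 = -1/9*(-2618) = 2618/9 ≈ 290.89)
(1263 + s) + 735 = (1263 + 2618/9) + 735 = 13985/9 + 735 = 20600/9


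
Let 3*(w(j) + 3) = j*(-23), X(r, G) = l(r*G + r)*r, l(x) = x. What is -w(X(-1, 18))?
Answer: 446/3 ≈ 148.67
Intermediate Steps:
X(r, G) = r*(r + G*r) (X(r, G) = (r*G + r)*r = (G*r + r)*r = (r + G*r)*r = r*(r + G*r))
w(j) = -3 - 23*j/3 (w(j) = -3 + (j*(-23))/3 = -3 + (-23*j)/3 = -3 - 23*j/3)
-w(X(-1, 18)) = -(-3 - 23*(-1)²*(1 + 18)/3) = -(-3 - 23*19/3) = -(-3 - 23/3*19) = -(-3 - 437/3) = -1*(-446/3) = 446/3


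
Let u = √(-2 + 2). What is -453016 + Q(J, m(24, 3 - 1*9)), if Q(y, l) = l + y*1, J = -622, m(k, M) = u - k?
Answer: -453662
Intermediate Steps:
u = 0 (u = √0 = 0)
m(k, M) = -k (m(k, M) = 0 - k = -k)
Q(y, l) = l + y
-453016 + Q(J, m(24, 3 - 1*9)) = -453016 + (-1*24 - 622) = -453016 + (-24 - 622) = -453016 - 646 = -453662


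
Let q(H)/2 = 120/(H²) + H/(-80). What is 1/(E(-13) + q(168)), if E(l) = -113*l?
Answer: 2940/4306537 ≈ 0.00068268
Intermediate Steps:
q(H) = 240/H² - H/40 (q(H) = 2*(120/(H²) + H/(-80)) = 2*(120/H² + H*(-1/80)) = 2*(120/H² - H/80) = 240/H² - H/40)
1/(E(-13) + q(168)) = 1/(-113*(-13) + (240/168² - 1/40*168)) = 1/(1469 + (240*(1/28224) - 21/5)) = 1/(1469 + (5/588 - 21/5)) = 1/(1469 - 12323/2940) = 1/(4306537/2940) = 2940/4306537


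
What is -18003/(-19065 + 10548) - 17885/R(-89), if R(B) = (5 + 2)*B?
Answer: 458102/14863 ≈ 30.822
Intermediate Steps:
R(B) = 7*B
-18003/(-19065 + 10548) - 17885/R(-89) = -18003/(-19065 + 10548) - 17885/(7*(-89)) = -18003/(-8517) - 17885/(-623) = -18003*(-1/8517) - 17885*(-1/623) = 353/167 + 2555/89 = 458102/14863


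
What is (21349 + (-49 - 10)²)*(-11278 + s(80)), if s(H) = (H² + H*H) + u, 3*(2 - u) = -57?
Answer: 38312690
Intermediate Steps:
u = 21 (u = 2 - ⅓*(-57) = 2 + 19 = 21)
s(H) = 21 + 2*H² (s(H) = (H² + H*H) + 21 = (H² + H²) + 21 = 2*H² + 21 = 21 + 2*H²)
(21349 + (-49 - 10)²)*(-11278 + s(80)) = (21349 + (-49 - 10)²)*(-11278 + (21 + 2*80²)) = (21349 + (-59)²)*(-11278 + (21 + 2*6400)) = (21349 + 3481)*(-11278 + (21 + 12800)) = 24830*(-11278 + 12821) = 24830*1543 = 38312690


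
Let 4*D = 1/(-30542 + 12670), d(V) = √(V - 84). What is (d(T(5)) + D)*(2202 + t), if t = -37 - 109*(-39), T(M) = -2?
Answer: -401/4468 + 6416*I*√86 ≈ -0.089749 + 59500.0*I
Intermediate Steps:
d(V) = √(-84 + V)
t = 4214 (t = -37 + 4251 = 4214)
D = -1/71488 (D = 1/(4*(-30542 + 12670)) = (¼)/(-17872) = (¼)*(-1/17872) = -1/71488 ≈ -1.3988e-5)
(d(T(5)) + D)*(2202 + t) = (√(-84 - 2) - 1/71488)*(2202 + 4214) = (√(-86) - 1/71488)*6416 = (I*√86 - 1/71488)*6416 = (-1/71488 + I*√86)*6416 = -401/4468 + 6416*I*√86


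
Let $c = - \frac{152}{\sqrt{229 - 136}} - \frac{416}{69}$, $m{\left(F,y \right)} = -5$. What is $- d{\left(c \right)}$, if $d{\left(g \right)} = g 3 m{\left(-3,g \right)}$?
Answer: $- \frac{2080}{23} - \frac{760 \sqrt{93}}{31} \approx -326.86$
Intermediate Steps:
$c = - \frac{416}{69} - \frac{152 \sqrt{93}}{93}$ ($c = - \frac{152}{\sqrt{93}} - \frac{416}{69} = - 152 \frac{\sqrt{93}}{93} - \frac{416}{69} = - \frac{152 \sqrt{93}}{93} - \frac{416}{69} = - \frac{416}{69} - \frac{152 \sqrt{93}}{93} \approx -21.791$)
$d{\left(g \right)} = - 15 g$ ($d{\left(g \right)} = g 3 \left(-5\right) = 3 g \left(-5\right) = - 15 g$)
$- d{\left(c \right)} = - \left(-15\right) \left(- \frac{416}{69} - \frac{152 \sqrt{93}}{93}\right) = - (\frac{2080}{23} + \frac{760 \sqrt{93}}{31}) = - \frac{2080}{23} - \frac{760 \sqrt{93}}{31}$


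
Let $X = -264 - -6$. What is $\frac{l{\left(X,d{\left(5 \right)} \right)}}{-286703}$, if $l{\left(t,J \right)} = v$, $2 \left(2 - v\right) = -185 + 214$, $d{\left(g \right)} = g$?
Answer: $\frac{25}{573406} \approx 4.3599 \cdot 10^{-5}$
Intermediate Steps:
$X = -258$ ($X = -264 + 6 = -258$)
$v = - \frac{25}{2}$ ($v = 2 - \frac{-185 + 214}{2} = 2 - \frac{29}{2} = - \frac{25}{2} \approx -12.5$)
$l{\left(t,J \right)} = - \frac{25}{2}$
$\frac{l{\left(X,d{\left(5 \right)} \right)}}{-286703} = - \frac{25}{2 \left(-286703\right)} = \left(- \frac{25}{2}\right) \left(- \frac{1}{286703}\right) = \frac{25}{573406}$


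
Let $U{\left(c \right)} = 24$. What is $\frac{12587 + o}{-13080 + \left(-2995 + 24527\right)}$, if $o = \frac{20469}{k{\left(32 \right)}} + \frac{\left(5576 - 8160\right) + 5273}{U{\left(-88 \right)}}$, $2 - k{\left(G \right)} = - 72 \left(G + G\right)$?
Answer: $\frac{702756613}{467564640} \approx 1.503$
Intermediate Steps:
$k{\left(G \right)} = 2 + 144 G$ ($k{\left(G \right)} = 2 - - 72 \left(G + G\right) = 2 - - 72 \cdot 2 G = 2 - - 144 G = 2 + 144 G$)
$o = \frac{6443773}{55320}$ ($o = \frac{20469}{2 + 144 \cdot 32} + \frac{\left(5576 - 8160\right) + 5273}{24} = \frac{20469}{2 + 4608} + \left(-2584 + 5273\right) \frac{1}{24} = \frac{20469}{4610} + 2689 \cdot \frac{1}{24} = 20469 \cdot \frac{1}{4610} + \frac{2689}{24} = \frac{20469}{4610} + \frac{2689}{24} = \frac{6443773}{55320} \approx 116.48$)
$\frac{12587 + o}{-13080 + \left(-2995 + 24527\right)} = \frac{12587 + \frac{6443773}{55320}}{-13080 + \left(-2995 + 24527\right)} = \frac{702756613}{55320 \left(-13080 + 21532\right)} = \frac{702756613}{55320 \cdot 8452} = \frac{702756613}{55320} \cdot \frac{1}{8452} = \frac{702756613}{467564640}$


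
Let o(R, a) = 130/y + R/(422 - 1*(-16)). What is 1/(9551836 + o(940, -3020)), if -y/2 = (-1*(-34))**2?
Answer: 253164/2418181538189 ≈ 1.0469e-7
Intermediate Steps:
y = -2312 (y = -2*(-1*(-34))**2 = -2*34**2 = -2*1156 = -2312)
o(R, a) = -65/1156 + R/438 (o(R, a) = 130/(-2312) + R/(422 - 1*(-16)) = 130*(-1/2312) + R/(422 + 16) = -65/1156 + R/438)
1/(9551836 + o(940, -3020)) = 1/(9551836 + (-65/1156 + (1/438)*940)) = 1/(9551836 + (-65/1156 + 470/219)) = 1/(9551836 + 529085/253164) = 1/(2418181538189/253164) = 253164/2418181538189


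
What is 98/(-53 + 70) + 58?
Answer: 1084/17 ≈ 63.765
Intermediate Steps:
98/(-53 + 70) + 58 = 98/17 + 58 = 1084/17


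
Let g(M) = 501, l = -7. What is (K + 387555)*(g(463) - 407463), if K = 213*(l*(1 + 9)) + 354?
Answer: -151796419038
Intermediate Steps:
K = -14556 (K = 213*(-7*(1 + 9)) + 354 = 213*(-7*10) + 354 = 213*(-70) + 354 = -14910 + 354 = -14556)
(K + 387555)*(g(463) - 407463) = (-14556 + 387555)*(501 - 407463) = 372999*(-406962) = -151796419038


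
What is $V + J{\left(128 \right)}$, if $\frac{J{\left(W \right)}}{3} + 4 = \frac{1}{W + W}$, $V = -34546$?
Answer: $- \frac{8846845}{256} \approx -34558.0$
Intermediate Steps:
$J{\left(W \right)} = -12 + \frac{3}{2 W}$ ($J{\left(W \right)} = -12 + \frac{3}{W + W} = -12 + \frac{3}{2 W}$)
$V + J{\left(128 \right)} = -34546 - \left(12 - \frac{3}{2 \cdot 128}\right) = -34546 + \left(-12 + \frac{3}{2} \cdot \frac{1}{128}\right) = -34546 + \left(-12 + \frac{3}{256}\right) = -34546 - \frac{3069}{256} = - \frac{8846845}{256}$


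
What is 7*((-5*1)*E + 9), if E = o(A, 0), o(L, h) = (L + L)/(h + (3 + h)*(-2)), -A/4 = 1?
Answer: 49/3 ≈ 16.333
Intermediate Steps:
A = -4 (A = -4*1 = -4)
o(L, h) = 2*L/(-6 - h) (o(L, h) = (2*L)/(h + (-6 - 2*h)) = (2*L)/(-6 - h) = 2*L/(-6 - h))
E = 4/3 (E = -2*(-4)/(6 + 0) = -2*(-4)/6 = -2*(-4)*⅙ = 4/3 ≈ 1.3333)
7*((-5*1)*E + 9) = 7*(-5*1*(4/3) + 9) = 7*(-5*4/3 + 9) = 7*(-20/3 + 9) = 7*(7/3) = 49/3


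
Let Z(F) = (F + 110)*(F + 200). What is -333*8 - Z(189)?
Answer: -118975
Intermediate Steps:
Z(F) = (110 + F)*(200 + F)
-333*8 - Z(189) = -333*8 - (22000 + 189² + 310*189) = -2664 - (22000 + 35721 + 58590) = -2664 - 1*116311 = -2664 - 116311 = -118975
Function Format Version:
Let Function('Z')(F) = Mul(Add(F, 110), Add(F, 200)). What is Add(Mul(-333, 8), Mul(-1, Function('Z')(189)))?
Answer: -118975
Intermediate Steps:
Function('Z')(F) = Mul(Add(110, F), Add(200, F))
Add(Mul(-333, 8), Mul(-1, Function('Z')(189))) = Add(Mul(-333, 8), Mul(-1, Add(22000, Pow(189, 2), Mul(310, 189)))) = Add(-2664, Mul(-1, Add(22000, 35721, 58590))) = Add(-2664, Mul(-1, 116311)) = Add(-2664, -116311) = -118975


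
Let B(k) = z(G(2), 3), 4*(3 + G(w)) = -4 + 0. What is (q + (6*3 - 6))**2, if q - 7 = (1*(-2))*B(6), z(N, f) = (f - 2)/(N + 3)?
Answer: 441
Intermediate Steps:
G(w) = -4 (G(w) = -3 + (-4 + 0)/4 = -3 + (1/4)*(-4) = -3 - 1 = -4)
z(N, f) = (-2 + f)/(3 + N)
B(k) = -1 (B(k) = (-2 + 3)/(3 - 4) = 1/(-1) = -1*1 = -1)
q = 9 (q = 7 + (1*(-2))*(-1) = 7 - 2*(-1) = 7 + 2 = 9)
(q + (6*3 - 6))**2 = (9 + (6*3 - 6))**2 = (9 + (18 - 6))**2 = (9 + 12)**2 = 21**2 = 441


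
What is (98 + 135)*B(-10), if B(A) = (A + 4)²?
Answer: 8388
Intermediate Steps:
B(A) = (4 + A)²
(98 + 135)*B(-10) = (98 + 135)*(4 - 10)² = 233*(-6)² = 233*36 = 8388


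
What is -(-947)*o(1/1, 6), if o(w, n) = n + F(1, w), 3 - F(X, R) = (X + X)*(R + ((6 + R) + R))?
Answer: -8523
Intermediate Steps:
F(X, R) = 3 - 2*X*(6 + 3*R) (F(X, R) = 3 - (X + X)*(R + ((6 + R) + R)) = 3 - 2*X*(R + (6 + 2*R)) = 3 - 2*X*(6 + 3*R))
o(w, n) = -9 + n - 6*w (o(w, n) = n + (3 - 12*1 - 6*w*1) = n + (3 - 12 - 6*w) = n + (-9 - 6*w) = -9 + n - 6*w)
-(-947)*o(1/1, 6) = -(-947)*(-9 + 6 - 6/1) = -(-947)*(-9 + 6 - 6) = -(-947)*(-9) = -947*9 = -8523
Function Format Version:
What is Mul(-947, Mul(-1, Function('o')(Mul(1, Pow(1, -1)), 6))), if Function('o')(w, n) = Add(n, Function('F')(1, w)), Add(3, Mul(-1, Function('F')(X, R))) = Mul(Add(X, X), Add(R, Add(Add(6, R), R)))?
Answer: -8523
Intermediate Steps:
Function('F')(X, R) = Add(3, Mul(-2, X, Add(6, Mul(3, R)))) (Function('F')(X, R) = Add(3, Mul(-1, Mul(Add(X, X), Add(R, Add(Add(6, R), R))))) = Add(3, Mul(-1, Mul(Mul(2, X), Add(R, Add(6, Mul(2, R)))))) = Add(3, Mul(-1, Mul(Mul(2, X), Add(6, Mul(3, R))))) = Add(3, Mul(-1, Mul(2, X, Add(6, Mul(3, R))))) = Add(3, Mul(-2, X, Add(6, Mul(3, R)))))
Function('o')(w, n) = Add(-9, n, Mul(-6, w)) (Function('o')(w, n) = Add(n, Add(3, Mul(-12, 1), Mul(-6, w, 1))) = Add(n, Add(3, -12, Mul(-6, w))) = Add(n, Add(-9, Mul(-6, w))) = Add(-9, n, Mul(-6, w)))
Mul(-947, Mul(-1, Function('o')(Mul(1, Pow(1, -1)), 6))) = Mul(-947, Mul(-1, Add(-9, 6, Mul(-6, Mul(1, Pow(1, -1)))))) = Mul(-947, Mul(-1, Add(-9, 6, Mul(-6, Mul(1, 1))))) = Mul(-947, Mul(-1, Add(-9, 6, Mul(-6, 1)))) = Mul(-947, Mul(-1, Add(-9, 6, -6))) = Mul(-947, Mul(-1, -9)) = Mul(-947, 9) = -8523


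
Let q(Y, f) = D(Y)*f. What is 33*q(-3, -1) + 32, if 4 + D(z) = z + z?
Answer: 362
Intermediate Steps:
D(z) = -4 + 2*z (D(z) = -4 + (z + z) = -4 + 2*z)
q(Y, f) = f*(-4 + 2*Y) (q(Y, f) = (-4 + 2*Y)*f = f*(-4 + 2*Y))
33*q(-3, -1) + 32 = 33*(2*(-1)*(-2 - 3)) + 32 = 33*(2*(-1)*(-5)) + 32 = 33*10 + 32 = 330 + 32 = 362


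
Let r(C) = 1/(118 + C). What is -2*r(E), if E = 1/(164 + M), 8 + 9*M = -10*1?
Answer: -324/19117 ≈ -0.016948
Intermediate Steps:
M = -2 (M = -8/9 + (-10*1)/9 = -8/9 + (⅑)*(-10) = -8/9 - 10/9 = -2)
E = 1/162 (E = 1/(164 - 2) = 1/162 ≈ 0.0061728)
-2*r(E) = -2/(118 + 1/162) = -2/19117/162 = -2*162/19117 = -324/19117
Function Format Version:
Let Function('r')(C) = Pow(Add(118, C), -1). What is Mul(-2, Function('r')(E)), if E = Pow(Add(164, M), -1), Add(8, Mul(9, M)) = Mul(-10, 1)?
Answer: Rational(-324, 19117) ≈ -0.016948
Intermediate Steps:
M = -2 (M = Add(Rational(-8, 9), Mul(Rational(1, 9), Mul(-10, 1))) = Add(Rational(-8, 9), Mul(Rational(1, 9), -10)) = Add(Rational(-8, 9), Rational(-10, 9)) = -2)
E = Rational(1, 162) (E = Pow(Add(164, -2), -1) = Pow(162, -1) = Rational(1, 162) ≈ 0.0061728)
Mul(-2, Function('r')(E)) = Mul(-2, Pow(Add(118, Rational(1, 162)), -1)) = Mul(-2, Pow(Rational(19117, 162), -1)) = Mul(-2, Rational(162, 19117)) = Rational(-324, 19117)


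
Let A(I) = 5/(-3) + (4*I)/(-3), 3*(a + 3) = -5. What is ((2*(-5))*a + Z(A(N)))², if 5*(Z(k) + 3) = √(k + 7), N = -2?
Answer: 429097/225 + 524*√2/15 ≈ 1956.5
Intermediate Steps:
a = -14/3 (a = -3 + (⅓)*(-5) = -3 - 5/3 = -14/3 ≈ -4.6667)
A(I) = -5/3 - 4*I/3 (A(I) = 5*(-⅓) + (4*I)*(-⅓) = -5/3 - 4*I/3)
Z(k) = -3 + √(7 + k)/5 (Z(k) = -3 + √(k + 7)/5 = -3 + √(7 + k)/5)
((2*(-5))*a + Z(A(N)))² = ((2*(-5))*(-14/3) + (-3 + √(7 + (-5/3 - 4/3*(-2)))/5))² = (-10*(-14/3) + (-3 + √(7 + (-5/3 + 8/3))/5))² = (140/3 + (-3 + √(7 + 1)/5))² = (140/3 + (-3 + √8/5))² = (140/3 + (-3 + (2*√2)/5))² = (140/3 + (-3 + 2*√2/5))² = (131/3 + 2*√2/5)²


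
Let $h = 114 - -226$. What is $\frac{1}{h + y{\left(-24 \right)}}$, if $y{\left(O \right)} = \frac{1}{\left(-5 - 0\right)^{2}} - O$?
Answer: $\frac{25}{9101} \approx 0.002747$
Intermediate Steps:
$h = 340$ ($h = 114 + 226 = 340$)
$y{\left(O \right)} = \frac{1}{25} - O$ ($y{\left(O \right)} = \frac{1}{\left(-5 + 0\right)^{2}} - O = \frac{1}{\left(-5\right)^{2}} - O = \frac{1}{25} - O$)
$\frac{1}{h + y{\left(-24 \right)}} = \frac{1}{340 + \left(\frac{1}{25} - -24\right)} = \frac{1}{340 + \left(\frac{1}{25} + 24\right)} = \frac{1}{340 + \frac{601}{25}} = \frac{1}{\frac{9101}{25}} = \frac{25}{9101}$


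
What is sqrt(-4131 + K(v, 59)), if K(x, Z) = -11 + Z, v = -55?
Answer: I*sqrt(4083) ≈ 63.898*I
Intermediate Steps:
sqrt(-4131 + K(v, 59)) = sqrt(-4131 + (-11 + 59)) = sqrt(-4131 + 48) = sqrt(-4083) = I*sqrt(4083)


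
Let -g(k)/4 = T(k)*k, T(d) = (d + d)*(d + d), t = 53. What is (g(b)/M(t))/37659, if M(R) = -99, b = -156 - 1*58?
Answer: -156805504/3728241 ≈ -42.059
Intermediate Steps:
b = -214 (b = -156 - 58 = -214)
T(d) = 4*d² (T(d) = (2*d)*(2*d) = 4*d²)
g(k) = -16*k³ (g(k) = -4*4*k²*k = -16*k³)
(g(b)/M(t))/37659 = (-16*(-214)³/(-99))/37659 = (-16*(-9800344)*(-1/99))*(1/37659) = (156805504*(-1/99))*(1/37659) = -156805504/99*1/37659 = -156805504/3728241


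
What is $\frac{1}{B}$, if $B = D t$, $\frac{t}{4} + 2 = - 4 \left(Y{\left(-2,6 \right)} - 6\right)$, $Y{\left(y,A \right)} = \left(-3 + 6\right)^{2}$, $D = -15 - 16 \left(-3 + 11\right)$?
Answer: $\frac{1}{8008} \approx 0.00012488$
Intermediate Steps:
$D = -143$ ($D = -15 - 128 = -143$)
$Y{\left(y,A \right)} = 9$ ($Y{\left(y,A \right)} = 3^{2} = 9$)
$t = -56$ ($t = -8 + 4 \left(- 4 \left(9 - 6\right)\right) = -8 + 4 \left(\left(-4\right) 3\right) = -8 + 4 \left(-12\right) = -8 - 48 = -56$)
$B = 8008$ ($B = \left(-143\right) \left(-56\right) = 8008$)
$\frac{1}{B} = \frac{1}{8008}$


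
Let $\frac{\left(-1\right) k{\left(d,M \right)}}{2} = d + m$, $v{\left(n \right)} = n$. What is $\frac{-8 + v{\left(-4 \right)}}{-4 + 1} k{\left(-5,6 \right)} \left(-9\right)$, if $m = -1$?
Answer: $-432$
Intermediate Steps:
$k{\left(d,M \right)} = 2 - 2 d$ ($k{\left(d,M \right)} = - 2 \left(d - 1\right) = - 2 \left(-1 + d\right) = 2 - 2 d$)
$\frac{-8 + v{\left(-4 \right)}}{-4 + 1} k{\left(-5,6 \right)} \left(-9\right) = \frac{-8 - 4}{-4 + 1} \left(2 - -10\right) \left(-9\right) = - \frac{12}{-3} \left(2 + 10\right) \left(-9\right) = \left(-12\right) \left(- \frac{1}{3}\right) 12 \left(-9\right) = 4 \cdot 12 \left(-9\right) = 48 \left(-9\right) = -432$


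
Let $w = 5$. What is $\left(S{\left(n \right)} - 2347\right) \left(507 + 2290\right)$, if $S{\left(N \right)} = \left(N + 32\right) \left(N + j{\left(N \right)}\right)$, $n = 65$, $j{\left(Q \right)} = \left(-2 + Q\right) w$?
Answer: $96532861$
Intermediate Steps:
$j{\left(Q \right)} = -10 + 5 Q$ ($j{\left(Q \right)} = \left(-2 + Q\right) 5 = -10 + 5 Q$)
$S{\left(N \right)} = \left(-10 + 6 N\right) \left(32 + N\right)$ ($S{\left(N \right)} = \left(N + 32\right) \left(N + \left(-10 + 5 N\right)\right) = \left(32 + N\right) \left(-10 + 6 N\right) = \left(-10 + 6 N\right) \left(32 + N\right)$)
$\left(S{\left(n \right)} - 2347\right) \left(507 + 2290\right) = \left(\left(-320 + 6 \cdot 65^{2} + 182 \cdot 65\right) - 2347\right) \left(507 + 2290\right) = \left(\left(-320 + 6 \cdot 4225 + 11830\right) - 2347\right) 2797 = \left(\left(-320 + 25350 + 11830\right) - 2347\right) 2797 = \left(36860 - 2347\right) 2797 = 34513 \cdot 2797 = 96532861$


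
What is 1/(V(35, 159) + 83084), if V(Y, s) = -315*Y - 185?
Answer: 1/71874 ≈ 1.3913e-5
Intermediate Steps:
V(Y, s) = -185 - 315*Y
1/(V(35, 159) + 83084) = 1/((-185 - 315*35) + 83084) = 1/((-185 - 11025) + 83084) = 1/(-11210 + 83084) = 1/71874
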